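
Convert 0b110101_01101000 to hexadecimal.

Group the bits into nibbles: 0011 0101 0110 1000 → 3568.

0x3568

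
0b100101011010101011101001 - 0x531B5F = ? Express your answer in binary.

0x531B5F = 0b10100110001101101011111 in binary.
Subtract column by column in base 2:
  1-1 → 0
  0-1 → 1 (borrow)
  0-1-1 → 0 (borrow)
  1-1-1 → 1 (borrow)
  0-1-1 → 0 (borrow)
  1-0-1 → 0
  1-1 → 0
  1-0 → 1
  0-1 → 1 (borrow)
  1-1-1 → 1 (borrow)
  0-0-1 → 1 (borrow)
  1-1-1 → 1 (borrow)
  0-1-1 → 0 (borrow)
  1-0-1 → 0
  0-0 → 0
  1-0 → 1
  1-1 → 0
  0-1 → 1 (borrow)
  1-0-1 → 0
  0-0 → 0
  1-1 → 0
  0-0 → 0
  0-1 → 1 (borrow)
  1-0-1 → 0

0b10000101000111110001010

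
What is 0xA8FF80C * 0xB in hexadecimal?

Multiply each base-16 digit by 11, carrying:
  C×11 = 132 → write 4 carry 8
  0×11+8 = 8 → write 8
  8×11 = 88 → write 8 carry 5
  F×11+5 = 170 → write A carry 10
  F×11+10 = 175 → write F carry 10
  8×11+10 = 98 → write 2 carry 6
  A×11+6 = 116 → write 4 carry 7
  remaining carry: 7

0x742FA884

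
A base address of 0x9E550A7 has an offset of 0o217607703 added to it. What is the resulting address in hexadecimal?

0o217607703 = 0x23F0FC3 in hexadecimal.
Add column by column in base 16, right to left:
  7+3 = A
  A+C = 6 carry 1
  0+F+1 = 0 carry 1
  5+0+1 = 6
  5+F = 4 carry 1
  E+3+1 = 2 carry 1
  9+2+1 = C

0xC24606A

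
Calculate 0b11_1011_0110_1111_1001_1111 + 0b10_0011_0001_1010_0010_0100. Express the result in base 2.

Add column by column in base 2, right to left:
  1+0 = 1
  1+0 = 1
  1+1 = 0 carry 1
  1+0+1 = 0 carry 1
  1+0+1 = 0 carry 1
  0+1+1 = 0 carry 1
  0+0+1 = 1
  1+0 = 1
  1+0 = 1
  1+1 = 0 carry 1
  1+0+1 = 0 carry 1
  1+1+1 = 1 carry 1
  0+1+1 = 0 carry 1
  1+0+1 = 0 carry 1
  1+0+1 = 0 carry 1
  0+0+1 = 1
  1+1 = 0 carry 1
  1+1+1 = 1 carry 1
  0+0+1 = 1
  1+0 = 1
  1+0 = 1
  1+1 = 0 carry 1
  final carry 1

0b10111101000100111000011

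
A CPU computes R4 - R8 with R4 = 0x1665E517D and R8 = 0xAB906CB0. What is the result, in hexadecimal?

0xBACDE4CD

Subtract column by column in base 16:
  D-0 → D
  7-B → C (borrow)
  1-C-1 → 4 (borrow)
  5-6-1 → E (borrow)
  E-0-1 → D
  5-9 → C (borrow)
  6-B-1 → A (borrow)
  6-A-1 → B (borrow)
  1-0-1 → 0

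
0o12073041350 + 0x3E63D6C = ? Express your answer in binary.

0b1010100110100101000000001010100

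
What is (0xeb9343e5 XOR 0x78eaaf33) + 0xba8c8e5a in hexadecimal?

0x14e067b30

First 0xeb9343e5 XOR 0x78eaaf33 = 0x9379ecd6.
Add column by column in base 16, right to left:
  6+a = 0 carry 1
  d+5+1 = 3 carry 1
  c+e+1 = b carry 1
  e+8+1 = 7 carry 1
  9+c+1 = 6 carry 1
  7+8+1 = 0 carry 1
  3+a+1 = e
  9+b = 4 carry 1
  final carry 1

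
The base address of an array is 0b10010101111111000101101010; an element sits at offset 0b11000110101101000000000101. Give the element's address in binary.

Add column by column in base 2, right to left:
  0+1 = 1
  1+0 = 1
  0+1 = 1
  1+0 = 1
  0+0 = 0
  1+0 = 1
  1+0 = 1
  0+0 = 0
  1+0 = 1
  0+0 = 0
  0+0 = 0
  0+0 = 0
  1+1 = 0 carry 1
  1+0+1 = 0 carry 1
  1+1+1 = 1 carry 1
  1+1+1 = 1 carry 1
  1+0+1 = 0 carry 1
  1+1+1 = 1 carry 1
  1+0+1 = 0 carry 1
  0+1+1 = 0 carry 1
  1+1+1 = 1 carry 1
  0+0+1 = 1
  1+0 = 1
  0+0 = 0
  0+1 = 1
  1+1 = 0 carry 1
  final carry 1

0b101011100101100000101101111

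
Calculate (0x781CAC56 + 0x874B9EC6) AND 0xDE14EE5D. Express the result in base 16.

0xDE004A1C

Add column by column in base 16, right to left:
  6+6 = C
  5+C = 1 carry 1
  C+E+1 = B carry 1
  A+9+1 = 4 carry 1
  C+B+1 = 8 carry 1
  1+4+1 = 6
  8+7 = F
  7+8 = F
Sum = 0xFF684B1C; now AND with 0xDE14EE5D:
  F&D=D, F&E=E, 6&1=0, 8&4=0, 4&E=4, B&E=A, 1&5=1, C&D=C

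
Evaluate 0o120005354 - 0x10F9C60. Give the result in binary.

0o120005354 = 0b1010000000000101011101100 in binary.
0x10F9C60 = 0b1000011111001110001100000 in binary.
Subtract column by column in base 2:
  0-0 → 0
  0-0 → 0
  1-0 → 1
  1-0 → 1
  0-0 → 0
  1-1 → 0
  1-1 → 0
  1-0 → 1
  0-0 → 0
  1-0 → 1
  0-1 → 1 (borrow)
  1-1-1 → 1 (borrow)
  0-1-1 → 0 (borrow)
  0-0-1 → 1 (borrow)
  0-0-1 → 1 (borrow)
  0-1-1 → 0 (borrow)
  0-1-1 → 0 (borrow)
  0-1-1 → 0 (borrow)
  0-1-1 → 0 (borrow)
  0-1-1 → 0 (borrow)
  0-0-1 → 1 (borrow)
  0-0-1 → 1 (borrow)
  1-0-1 → 0
  0-0 → 0
  1-1 → 0

0b1100000110111010001100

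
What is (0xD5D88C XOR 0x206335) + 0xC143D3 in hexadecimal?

0x1B6FF8C

First 0xD5D88C XOR 0x206335 = 0xF5BBB9.
Add column by column in base 16, right to left:
  9+3 = C
  B+D = 8 carry 1
  B+3+1 = F
  B+4 = F
  5+1 = 6
  F+C = B carry 1
  final carry 1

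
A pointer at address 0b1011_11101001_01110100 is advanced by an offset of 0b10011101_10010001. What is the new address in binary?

0b11001000011100000101

Add column by column in base 2, right to left:
  0+1 = 1
  0+0 = 0
  1+0 = 1
  0+0 = 0
  1+1 = 0 carry 1
  1+0+1 = 0 carry 1
  1+0+1 = 0 carry 1
  0+1+1 = 0 carry 1
  1+1+1 = 1 carry 1
  0+0+1 = 1
  0+1 = 1
  1+1 = 0 carry 1
  0+1+1 = 0 carry 1
  1+0+1 = 0 carry 1
  1+0+1 = 0 carry 1
  1+1+1 = 1 carry 1
  1+0+1 = 0 carry 1
  1+0+1 = 0 carry 1
  0+0+1 = 1
  1+0 = 1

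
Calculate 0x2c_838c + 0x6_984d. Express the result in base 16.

0x331bd9

Add column by column in base 16, right to left:
  c+d = 9 carry 1
  8+4+1 = d
  3+8 = b
  8+9 = 1 carry 1
  c+6+1 = 3 carry 1
  2+0+1 = 3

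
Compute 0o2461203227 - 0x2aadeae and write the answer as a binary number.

0b10010000110100010011111101001

0o2461203227 = 0b10100110001010000011010010111 in binary.
0x2aadeae = 0b10101010101101111010101110 in binary.
Subtract column by column in base 2:
  1-0 → 1
  1-1 → 0
  1-1 → 0
  0-1 → 1 (borrow)
  1-0-1 → 0
  0-1 → 1 (borrow)
  0-0-1 → 1 (borrow)
  1-1-1 → 1 (borrow)
  0-0-1 → 1 (borrow)
  1-1-1 → 1 (borrow)
  1-1-1 → 1 (borrow)
  0-1-1 → 0 (borrow)
  0-1-1 → 0 (borrow)
  0-0-1 → 1 (borrow)
  0-1-1 → 0 (borrow)
  0-1-1 → 0 (borrow)
  1-0-1 → 0
  0-1 → 1 (borrow)
  1-0-1 → 0
  0-1 → 1 (borrow)
  0-0-1 → 1 (borrow)
  0-1-1 → 0 (borrow)
  1-0-1 → 0
  1-1 → 0
  0-0 → 0
  0-1 → 1 (borrow)
  1-0-1 → 0
  0-0 → 0
  1-0 → 1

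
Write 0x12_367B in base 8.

0o4433173

Expand each hex digit to 4 bits: 1=0001 2=0010 3=0011 6=0110 7=0111 B=1011.
Group the bits in threes: 100 100 011 011 001 111 011 → 4433173.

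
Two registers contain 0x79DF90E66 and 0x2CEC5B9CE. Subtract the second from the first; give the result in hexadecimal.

Subtract column by column in base 16:
  6-E → 8 (borrow)
  6-C-1 → 9 (borrow)
  E-9-1 → 4
  0-B → 5 (borrow)
  9-5-1 → 3
  F-C → 3
  D-E → F (borrow)
  9-C-1 → C (borrow)
  7-2-1 → 4

0x4CF335498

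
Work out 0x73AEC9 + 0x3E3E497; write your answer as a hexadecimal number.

0x4579360

Add column by column in base 16, right to left:
  9+7 = 0 carry 1
  C+9+1 = 6 carry 1
  E+4+1 = 3 carry 1
  A+E+1 = 9 carry 1
  3+3+1 = 7
  7+E = 5 carry 1
  0+3+1 = 4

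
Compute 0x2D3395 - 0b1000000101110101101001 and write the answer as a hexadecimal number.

0xCD62C

0b1000000101110101101001 = 0x205D69 in hexadecimal.
Subtract column by column in base 16:
  5-9 → C (borrow)
  9-6-1 → 2
  3-D → 6 (borrow)
  3-5-1 → D (borrow)
  D-0-1 → C
  2-2 → 0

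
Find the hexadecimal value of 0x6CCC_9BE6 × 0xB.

0x4ACCAB2E2

Multiply each base-16 digit by 11, carrying:
  6×11 = 66 → write 2 carry 4
  E×11+4 = 158 → write E carry 9
  B×11+9 = 130 → write 2 carry 8
  9×11+8 = 107 → write B carry 6
  C×11+6 = 138 → write A carry 8
  C×11+8 = 140 → write C carry 8
  C×11+8 = 140 → write C carry 8
  6×11+8 = 74 → write A carry 4
  remaining carry: 4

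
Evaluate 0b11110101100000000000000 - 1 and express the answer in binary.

0b11110101011111111111111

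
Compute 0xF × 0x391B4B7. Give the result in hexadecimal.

0x358996B9

Multiply each base-16 digit by 15, carrying:
  7×15 = 105 → write 9 carry 6
  B×15+6 = 171 → write B carry 10
  4×15+10 = 70 → write 6 carry 4
  B×15+4 = 169 → write 9 carry 10
  1×15+10 = 25 → write 9 carry 1
  9×15+1 = 136 → write 8 carry 8
  3×15+8 = 53 → write 5 carry 3
  remaining carry: 3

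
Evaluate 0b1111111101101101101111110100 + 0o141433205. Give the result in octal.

0o2137211171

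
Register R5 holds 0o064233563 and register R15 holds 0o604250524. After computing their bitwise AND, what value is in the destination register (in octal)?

0o004210520

AND each oct digit independently (no carries):
  0&6=0, 6&0=0, 4&4=4, 2&2=2, 3&5=1, 3&0=0, 5&5=5, 6&2=2, 3&4=0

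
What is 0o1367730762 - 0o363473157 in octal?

Subtract column by column in base 8:
  2-7 → 3 (borrow)
  6-5-1 → 0
  7-1 → 6
  0-3 → 5 (borrow)
  3-7-1 → 3 (borrow)
  7-4-1 → 2
  7-3 → 4
  6-6 → 0
  3-3 → 0
  1-0 → 1

0o1004235603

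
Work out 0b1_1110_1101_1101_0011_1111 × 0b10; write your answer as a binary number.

Multiply each base-2 digit by 2, carrying:
  1×2 = 2 → write 0 carry 1
  1×2+1 = 3 → write 1 carry 1
  1×2+1 = 3 → write 1 carry 1
  1×2+1 = 3 → write 1 carry 1
  1×2+1 = 3 → write 1 carry 1
  1×2+1 = 3 → write 1 carry 1
  0×2+1 = 1 → write 1
  0×2 = 0 → write 0
  1×2 = 2 → write 0 carry 1
  0×2+1 = 1 → write 1
  1×2 = 2 → write 0 carry 1
  1×2+1 = 3 → write 1 carry 1
  1×2+1 = 3 → write 1 carry 1
  0×2+1 = 1 → write 1
  1×2 = 2 → write 0 carry 1
  1×2+1 = 3 → write 1 carry 1
  0×2+1 = 1 → write 1
  1×2 = 2 → write 0 carry 1
  1×2+1 = 3 → write 1 carry 1
  1×2+1 = 3 → write 1 carry 1
  1×2+1 = 3 → write 1 carry 1
  remaining carry: 1

0b1111011011101001111110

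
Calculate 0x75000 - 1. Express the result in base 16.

0x74FFF

The trailing 3 digits are 0, so subtracting 1 borrows through: they become F and the next digit up decrements.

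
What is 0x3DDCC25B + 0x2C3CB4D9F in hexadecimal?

0x301A80FFA

Add column by column in base 16, right to left:
  B+F = A carry 1
  5+9+1 = F
  2+D = F
  C+4 = 0 carry 1
  C+B+1 = 8 carry 1
  D+C+1 = A carry 1
  D+3+1 = 1 carry 1
  3+C+1 = 0 carry 1
  0+2+1 = 3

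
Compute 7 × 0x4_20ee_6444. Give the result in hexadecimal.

0x1ce684bddc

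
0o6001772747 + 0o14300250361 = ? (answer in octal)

Add column by column in base 8, right to left:
  7+1 = 0 carry 1
  4+6+1 = 3 carry 1
  7+3+1 = 3 carry 1
  2+0+1 = 3
  7+5 = 4 carry 1
  7+2+1 = 2 carry 1
  1+0+1 = 2
  0+0 = 0
  0+3 = 3
  6+4 = 2 carry 1
  0+1+1 = 2

0o22302243330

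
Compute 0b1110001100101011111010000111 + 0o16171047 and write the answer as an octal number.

0o1632730256

0b1110001100101011111010000111 = 0o1614537207 in octal.
Add column by column in base 8, right to left:
  7+7 = 6 carry 1
  0+4+1 = 5
  2+0 = 2
  7+1 = 0 carry 1
  3+7+1 = 3 carry 1
  5+1+1 = 7
  4+6 = 2 carry 1
  1+1+1 = 3
  6+0 = 6
  1+0 = 1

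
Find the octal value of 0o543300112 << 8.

0o261540045000

8 bits is not a whole number of base-8 digits; in binary: 101100011011000000001001010 << 8 = 10110001101100000000100101000000000.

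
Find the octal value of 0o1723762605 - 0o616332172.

Subtract column by column in base 8:
  5-2 → 3
  0-7 → 1 (borrow)
  6-1-1 → 4
  2-2 → 0
  6-3 → 3
  7-3 → 4
  3-6 → 5 (borrow)
  2-1-1 → 0
  7-6 → 1
  1-0 → 1

0o1105430413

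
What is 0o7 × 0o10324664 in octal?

0o72721754

Multiply each base-8 digit by 7, carrying:
  4×7 = 28 → write 4 carry 3
  6×7+3 = 45 → write 5 carry 5
  6×7+5 = 47 → write 7 carry 5
  4×7+5 = 33 → write 1 carry 4
  2×7+4 = 18 → write 2 carry 2
  3×7+2 = 23 → write 7 carry 2
  0×7+2 = 2 → write 2
  1×7 = 7 → write 7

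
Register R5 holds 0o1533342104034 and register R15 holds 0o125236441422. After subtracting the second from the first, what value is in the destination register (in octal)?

0o1406103442412

Subtract column by column in base 8:
  4-2 → 2
  3-2 → 1
  0-4 → 4 (borrow)
  4-1-1 → 2
  0-4 → 4 (borrow)
  1-4-1 → 4 (borrow)
  2-6-1 → 3 (borrow)
  4-3-1 → 0
  3-2 → 1
  3-5 → 6 (borrow)
  3-2-1 → 0
  5-1 → 4
  1-0 → 1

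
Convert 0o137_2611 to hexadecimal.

Each octal digit is 3 bits: 1=001 3=011 7=111 2=010 6=110 1=001 1=001.
Group the bits into nibbles: 0101 1111 0101 1000 1001 → 5f589.

0x5f589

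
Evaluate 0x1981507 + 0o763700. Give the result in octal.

0x1981507 = 0o146012407 in octal.
Add column by column in base 8, right to left:
  7+0 = 7
  0+0 = 0
  4+7 = 3 carry 1
  2+3+1 = 6
  1+6 = 7
  0+7 = 7
  6+0 = 6
  4+0 = 4
  1+0 = 1

0o146776307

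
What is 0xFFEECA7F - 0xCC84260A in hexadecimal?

0x336AA475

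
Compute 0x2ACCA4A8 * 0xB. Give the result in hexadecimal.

0x1D6CB1338

Multiply each base-16 digit by 11, carrying:
  8×11 = 88 → write 8 carry 5
  A×11+5 = 115 → write 3 carry 7
  4×11+7 = 51 → write 3 carry 3
  A×11+3 = 113 → write 1 carry 7
  C×11+7 = 139 → write B carry 8
  C×11+8 = 140 → write C carry 8
  A×11+8 = 118 → write 6 carry 7
  2×11+7 = 29 → write D carry 1
  remaining carry: 1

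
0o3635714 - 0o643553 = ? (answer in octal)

0o2772141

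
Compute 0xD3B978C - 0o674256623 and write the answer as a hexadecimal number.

0x64A39F9

0o674256623 = 0x6F15D93 in hexadecimal.
Subtract column by column in base 16:
  C-3 → 9
  8-9 → F (borrow)
  7-D-1 → 9 (borrow)
  9-5-1 → 3
  B-1 → A
  3-F → 4 (borrow)
  D-6-1 → 6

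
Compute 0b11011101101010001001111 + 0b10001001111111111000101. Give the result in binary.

0b101100111101010000010100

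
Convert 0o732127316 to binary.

Each octal digit is 3 bits: 7=111 3=011 2=010 1=001 2=010 7=111 3=011 1=001 6=110.

0b111011010001010111011001110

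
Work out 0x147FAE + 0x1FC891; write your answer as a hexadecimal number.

0x34483F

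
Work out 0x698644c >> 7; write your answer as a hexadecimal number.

0xd30c8

7 bits is not a whole number of base-16 digits; in binary: 110100110000110010001001100 >> 7 = 11010011000011001000.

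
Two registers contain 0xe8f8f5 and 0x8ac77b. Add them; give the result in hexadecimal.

Add column by column in base 16, right to left:
  5+b = 0 carry 1
  f+7+1 = 7 carry 1
  8+7+1 = 0 carry 1
  f+c+1 = c carry 1
  8+a+1 = 3 carry 1
  e+8+1 = 7 carry 1
  final carry 1

0x173c070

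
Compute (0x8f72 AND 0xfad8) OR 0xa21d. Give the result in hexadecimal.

0xaa5d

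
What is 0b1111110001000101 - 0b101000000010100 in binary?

0b1010110000110001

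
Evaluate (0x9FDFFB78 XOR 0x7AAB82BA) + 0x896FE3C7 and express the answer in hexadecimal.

First 0x9FDFFB78 XOR 0x7AAB82BA = 0xE57479C2.
Add column by column in base 16, right to left:
  2+7 = 9
  C+C = 8 carry 1
  9+3+1 = D
  7+E = 5 carry 1
  4+F+1 = 4 carry 1
  7+6+1 = E
  5+9 = E
  E+8 = 6 carry 1
  final carry 1

0x16EE45D89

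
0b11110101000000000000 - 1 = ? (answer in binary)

0b11110100111111111111

The trailing 12 digits are 0, so subtracting 1 borrows through: they become 1 and the next digit up decrements.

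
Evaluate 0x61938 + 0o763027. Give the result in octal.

0o2377517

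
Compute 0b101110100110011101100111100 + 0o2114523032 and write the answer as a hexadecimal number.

0x1705E156

0b101110100110011101100111100 = 0x5D33B3C in hexadecimal.
0o2114523032 = 0x1132A61A in hexadecimal.
Add column by column in base 16, right to left:
  C+A = 6 carry 1
  3+1+1 = 5
  B+6 = 1 carry 1
  3+A+1 = E
  3+2 = 5
  D+3 = 0 carry 1
  5+1+1 = 7
  0+1 = 1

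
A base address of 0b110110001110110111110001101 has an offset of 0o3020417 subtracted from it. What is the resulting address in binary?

0b110101110110100111001111110

0o3020417 = 0b11000010000100001111 in binary.
Subtract column by column in base 2:
  1-1 → 0
  0-1 → 1 (borrow)
  1-1-1 → 1 (borrow)
  1-1-1 → 1 (borrow)
  0-0-1 → 1 (borrow)
  0-0-1 → 1 (borrow)
  0-0-1 → 1 (borrow)
  1-0-1 → 0
  1-1 → 0
  1-0 → 1
  1-0 → 1
  1-0 → 1
  0-0 → 0
  1-1 → 0
  1-0 → 1
  0-0 → 0
  1-0 → 1
  1-0 → 1
  1-1 → 0
  0-1 → 1 (borrow)
  0-0-1 → 1 (borrow)
  0-0-1 → 1 (borrow)
  1-0-1 → 0
  1-0 → 1
  0-0 → 0
  1-0 → 1
  1-0 → 1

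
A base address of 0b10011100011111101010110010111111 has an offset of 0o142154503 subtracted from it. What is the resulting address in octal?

0o23275351574

0b10011100011111101010110010111111 = 0o23437526277 in octal.
Subtract column by column in base 8:
  7-3 → 4
  7-0 → 7
  2-5 → 5 (borrow)
  6-4-1 → 1
  2-5 → 5 (borrow)
  5-1-1 → 3
  7-2 → 5
  3-4 → 7 (borrow)
  4-1-1 → 2
  3-0 → 3
  2-0 → 2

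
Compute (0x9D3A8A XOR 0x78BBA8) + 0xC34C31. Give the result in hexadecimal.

0x1A8CD53

First 0x9D3A8A XOR 0x78BBA8 = 0xE58122.
Add column by column in base 16, right to left:
  2+1 = 3
  2+3 = 5
  1+C = D
  8+4 = C
  5+3 = 8
  E+C = A carry 1
  final carry 1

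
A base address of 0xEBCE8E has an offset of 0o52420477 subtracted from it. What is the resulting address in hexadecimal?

0x41AD4F

0o52420477 = 0xAA213F in hexadecimal.
Subtract column by column in base 16:
  E-F → F (borrow)
  8-3-1 → 4
  E-1 → D
  C-2 → A
  B-A → 1
  E-A → 4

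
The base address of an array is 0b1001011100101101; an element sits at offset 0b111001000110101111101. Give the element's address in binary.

Add column by column in base 2, right to left:
  1+1 = 0 carry 1
  0+0+1 = 1
  1+1 = 0 carry 1
  1+1+1 = 1 carry 1
  0+1+1 = 0 carry 1
  1+1+1 = 1 carry 1
  0+1+1 = 0 carry 1
  0+0+1 = 1
  1+1 = 0 carry 1
  1+0+1 = 0 carry 1
  1+1+1 = 1 carry 1
  0+1+1 = 0 carry 1
  1+0+1 = 0 carry 1
  0+0+1 = 1
  0+0 = 0
  1+1 = 0 carry 1
  0+0+1 = 1
  0+0 = 0
  0+1 = 1
  0+1 = 1
  0+1 = 1

0b111010010010010101010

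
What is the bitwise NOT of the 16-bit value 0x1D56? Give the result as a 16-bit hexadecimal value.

0xE2A9

Each hex digit d becomes F−d:
  1→E, D→2, 5→A, 6→9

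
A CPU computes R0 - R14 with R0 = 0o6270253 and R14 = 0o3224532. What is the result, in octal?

0o3043521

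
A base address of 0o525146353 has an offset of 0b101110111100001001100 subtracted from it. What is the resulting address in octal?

0o517252237

0b101110111100001001100 = 0o5674114 in octal.
Subtract column by column in base 8:
  3-4 → 7 (borrow)
  5-1-1 → 3
  3-1 → 2
  6-4 → 2
  4-7 → 5 (borrow)
  1-6-1 → 2 (borrow)
  5-5-1 → 7 (borrow)
  2-0-1 → 1
  5-0 → 5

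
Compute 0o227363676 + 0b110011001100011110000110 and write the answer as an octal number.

0b110011001100011110000110 = 0o63143606 in octal.
Add column by column in base 8, right to left:
  6+6 = 4 carry 1
  7+0+1 = 0 carry 1
  6+6+1 = 5 carry 1
  3+3+1 = 7
  6+4 = 2 carry 1
  3+1+1 = 5
  7+3 = 2 carry 1
  2+6+1 = 1 carry 1
  2+0+1 = 3

0o312527504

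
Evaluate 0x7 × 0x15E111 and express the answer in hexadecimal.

Multiply each base-16 digit by 7, carrying:
  1×7 = 7 → write 7
  1×7 = 7 → write 7
  1×7 = 7 → write 7
  E×7 = 98 → write 2 carry 6
  5×7+6 = 41 → write 9 carry 2
  1×7+2 = 9 → write 9

0x992777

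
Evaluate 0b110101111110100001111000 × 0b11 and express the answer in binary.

0b10100001111011100101101000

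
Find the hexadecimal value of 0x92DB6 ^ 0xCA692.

XOR each hex digit independently (no carries):
  9^C=5, 2^A=8, D^6=B, B^9=2, 6^2=4

0x58B24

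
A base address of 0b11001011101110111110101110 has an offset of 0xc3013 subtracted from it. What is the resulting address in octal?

0b11001011101110111110101110 = 0o313567656 in octal.
0xc3013 = 0o3030023 in octal.
Subtract column by column in base 8:
  6-3 → 3
  5-2 → 3
  6-0 → 6
  7-0 → 7
  6-3 → 3
  5-0 → 5
  3-3 → 0
  1-0 → 1
  3-0 → 3

0o310537633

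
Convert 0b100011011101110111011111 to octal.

0o43356737

Group the bits in threes: 100 011 011 101 110 111 011 111 → 43356737.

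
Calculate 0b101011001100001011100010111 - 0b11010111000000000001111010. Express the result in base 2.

0b10000010100001011010011101

Subtract column by column in base 2:
  1-0 → 1
  1-1 → 0
  1-0 → 1
  0-1 → 1 (borrow)
  1-1-1 → 1 (borrow)
  0-1-1 → 0 (borrow)
  0-1-1 → 0 (borrow)
  0-0-1 → 1 (borrow)
  1-0-1 → 0
  1-0 → 1
  1-0 → 1
  0-0 → 0
  1-0 → 1
  0-0 → 0
  0-0 → 0
  0-0 → 0
  0-0 → 0
  1-0 → 1
  1-1 → 0
  0-1 → 1 (borrow)
  0-1-1 → 0 (borrow)
  1-0-1 → 0
  1-1 → 0
  0-0 → 0
  1-1 → 0
  0-1 → 1 (borrow)
  1-0-1 → 0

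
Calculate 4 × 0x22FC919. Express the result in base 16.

Multiply each base-16 digit by 4, carrying:
  9×4 = 36 → write 4 carry 2
  1×4+2 = 6 → write 6
  9×4 = 36 → write 4 carry 2
  C×4+2 = 50 → write 2 carry 3
  F×4+3 = 63 → write F carry 3
  2×4+3 = 11 → write B
  2×4 = 8 → write 8

0x8BF2464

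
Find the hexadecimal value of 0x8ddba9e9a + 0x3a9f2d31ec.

Add column by column in base 16, right to left:
  a+c = 6 carry 1
  9+e+1 = 8 carry 1
  e+1+1 = 0 carry 1
  9+3+1 = d
  a+d = 7 carry 1
  b+2+1 = e
  d+f = c carry 1
  d+9+1 = 7 carry 1
  8+a+1 = 3 carry 1
  0+3+1 = 4

0x437ce7d086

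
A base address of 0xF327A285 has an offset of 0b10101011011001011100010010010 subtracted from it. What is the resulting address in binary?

0b11011101101110101110100111110011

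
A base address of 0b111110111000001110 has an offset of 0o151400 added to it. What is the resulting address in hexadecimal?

0b111110111000001110 = 0x3ee0e in hexadecimal.
0o151400 = 0xd300 in hexadecimal.
Add column by column in base 16, right to left:
  e+0 = e
  0+0 = 0
  e+3 = 1 carry 1
  e+d+1 = c carry 1
  3+0+1 = 4

0x4c10e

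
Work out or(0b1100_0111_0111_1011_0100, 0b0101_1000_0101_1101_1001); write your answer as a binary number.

0b11011111011111111101

OR bit by bit (1 where either bit is 1):
  11000111011110110100
| 01011000010111011001
= 11011111011111111101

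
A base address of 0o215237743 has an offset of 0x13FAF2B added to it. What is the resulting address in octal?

0x13FAF2B = 0o117727453 in octal.
Add column by column in base 8, right to left:
  3+3 = 6
  4+5 = 1 carry 1
  7+4+1 = 4 carry 1
  7+7+1 = 7 carry 1
  3+2+1 = 6
  2+7 = 1 carry 1
  5+7+1 = 5 carry 1
  1+1+1 = 3
  2+1 = 3

0o335167416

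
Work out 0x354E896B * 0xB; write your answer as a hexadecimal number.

0x24A5FE799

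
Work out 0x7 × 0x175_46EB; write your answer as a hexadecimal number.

Multiply each base-16 digit by 7, carrying:
  B×7 = 77 → write D carry 4
  E×7+4 = 102 → write 6 carry 6
  6×7+6 = 48 → write 0 carry 3
  4×7+3 = 31 → write F carry 1
  5×7+1 = 36 → write 4 carry 2
  7×7+2 = 51 → write 3 carry 3
  1×7+3 = 10 → write A

0xA34F06D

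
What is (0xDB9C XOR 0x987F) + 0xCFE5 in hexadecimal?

First 0xDB9C XOR 0x987F = 0x43E3.
Add column by column in base 16, right to left:
  3+5 = 8
  E+E = C carry 1
  3+F+1 = 3 carry 1
  4+C+1 = 1 carry 1
  final carry 1

0x113C8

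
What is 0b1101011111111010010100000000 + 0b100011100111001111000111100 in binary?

Add column by column in base 2, right to left:
  0+0 = 0
  0+0 = 0
  0+1 = 1
  0+1 = 1
  0+1 = 1
  0+1 = 1
  0+0 = 0
  0+0 = 0
  1+0 = 1
  0+1 = 1
  1+1 = 0 carry 1
  0+1+1 = 0 carry 1
  0+1+1 = 0 carry 1
  1+0+1 = 0 carry 1
  0+0+1 = 1
  1+1 = 0 carry 1
  1+1+1 = 1 carry 1
  1+1+1 = 1 carry 1
  1+0+1 = 0 carry 1
  1+0+1 = 0 carry 1
  1+1+1 = 1 carry 1
  1+1+1 = 1 carry 1
  1+1+1 = 1 carry 1
  0+0+1 = 1
  1+0 = 1
  0+0 = 0
  1+1 = 0 carry 1
  1+0+1 = 0 carry 1
  final carry 1

0b10001111100110100001100111100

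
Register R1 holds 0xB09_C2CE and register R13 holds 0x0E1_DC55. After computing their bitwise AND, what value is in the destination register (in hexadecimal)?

0x001C044

AND each hex digit independently (no carries):
  B&0=0, 0&E=0, 9&1=1, C&D=C, 2&C=0, C&5=4, E&5=4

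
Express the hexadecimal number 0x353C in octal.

Expand each hex digit to 4 bits: 3=0011 5=0101 3=0011 C=1100.
Group the bits in threes: 011 010 100 111 100 → 32474.

0o32474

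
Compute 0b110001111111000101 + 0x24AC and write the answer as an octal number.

0o642161

0b110001111111000101 = 0o617705 in octal.
0x24AC = 0o22254 in octal.
Add column by column in base 8, right to left:
  5+4 = 1 carry 1
  0+5+1 = 6
  7+2 = 1 carry 1
  7+2+1 = 2 carry 1
  1+2+1 = 4
  6+0 = 6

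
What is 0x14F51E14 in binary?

Expand each hex digit to 4 bits: 1=0001 4=0100 F=1111 5=0101 1=0001 E=1110 1=0001 4=0100.

0b10100111101010001111000010100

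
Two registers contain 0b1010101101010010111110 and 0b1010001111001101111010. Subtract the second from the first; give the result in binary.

0b11110000101000100

Subtract column by column in base 2:
  0-0 → 0
  1-1 → 0
  1-0 → 1
  1-1 → 0
  1-1 → 0
  1-1 → 0
  0-1 → 1 (borrow)
  1-0-1 → 0
  0-1 → 1 (borrow)
  0-1-1 → 0 (borrow)
  1-0-1 → 0
  0-0 → 0
  1-1 → 0
  0-1 → 1 (borrow)
  1-1-1 → 1 (borrow)
  1-1-1 → 1 (borrow)
  0-0-1 → 1 (borrow)
  1-0-1 → 0
  0-0 → 0
  1-1 → 0
  0-0 → 0
  1-1 → 0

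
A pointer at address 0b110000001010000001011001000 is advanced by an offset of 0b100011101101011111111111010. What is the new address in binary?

0b1010011110111100001011000010

Add column by column in base 2, right to left:
  0+0 = 0
  0+1 = 1
  0+0 = 0
  1+1 = 0 carry 1
  0+1+1 = 0 carry 1
  0+1+1 = 0 carry 1
  1+1+1 = 1 carry 1
  1+1+1 = 1 carry 1
  0+1+1 = 0 carry 1
  1+1+1 = 1 carry 1
  0+1+1 = 0 carry 1
  0+1+1 = 0 carry 1
  0+1+1 = 0 carry 1
  0+1+1 = 0 carry 1
  0+0+1 = 1
  0+1 = 1
  1+0 = 1
  0+1 = 1
  1+1 = 0 carry 1
  0+0+1 = 1
  0+1 = 1
  0+1 = 1
  0+1 = 1
  0+0 = 0
  0+0 = 0
  1+0 = 1
  1+1 = 0 carry 1
  final carry 1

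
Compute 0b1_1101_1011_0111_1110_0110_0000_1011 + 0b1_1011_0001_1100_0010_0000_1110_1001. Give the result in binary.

0b111000110101000000011011110100

Add column by column in base 2, right to left:
  1+1 = 0 carry 1
  1+0+1 = 0 carry 1
  0+0+1 = 1
  1+1 = 0 carry 1
  0+0+1 = 1
  0+1 = 1
  0+1 = 1
  0+1 = 1
  0+0 = 0
  1+0 = 1
  1+0 = 1
  0+0 = 0
  0+0 = 0
  1+1 = 0 carry 1
  1+0+1 = 0 carry 1
  1+0+1 = 0 carry 1
  1+0+1 = 0 carry 1
  1+0+1 = 0 carry 1
  1+1+1 = 1 carry 1
  0+1+1 = 0 carry 1
  1+1+1 = 1 carry 1
  1+0+1 = 0 carry 1
  0+0+1 = 1
  1+0 = 1
  1+1 = 0 carry 1
  0+1+1 = 0 carry 1
  1+0+1 = 0 carry 1
  1+1+1 = 1 carry 1
  1+1+1 = 1 carry 1
  final carry 1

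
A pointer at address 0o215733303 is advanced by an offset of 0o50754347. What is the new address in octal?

0o266707652

Add column by column in base 8, right to left:
  3+7 = 2 carry 1
  0+4+1 = 5
  3+3 = 6
  3+4 = 7
  3+5 = 0 carry 1
  7+7+1 = 7 carry 1
  5+0+1 = 6
  1+5 = 6
  2+0 = 2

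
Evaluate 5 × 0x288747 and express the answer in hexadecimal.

Multiply each base-16 digit by 5, carrying:
  7×5 = 35 → write 3 carry 2
  4×5+2 = 22 → write 6 carry 1
  7×5+1 = 36 → write 4 carry 2
  8×5+2 = 42 → write A carry 2
  8×5+2 = 42 → write A carry 2
  2×5+2 = 12 → write C

0xCAA463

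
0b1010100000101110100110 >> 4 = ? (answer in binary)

0b101010000010111010

Right shift by 4: drop the 4 least-significant bits.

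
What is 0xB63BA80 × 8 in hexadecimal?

Multiply each base-16 digit by 8, carrying:
  0×8 = 0 → write 0
  8×8 = 64 → write 0 carry 4
  A×8+4 = 84 → write 4 carry 5
  B×8+5 = 93 → write D carry 5
  3×8+5 = 29 → write D carry 1
  6×8+1 = 49 → write 1 carry 3
  B×8+3 = 91 → write B carry 5
  remaining carry: 5

0x5B1DD400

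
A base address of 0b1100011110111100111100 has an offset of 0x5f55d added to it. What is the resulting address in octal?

0o15762231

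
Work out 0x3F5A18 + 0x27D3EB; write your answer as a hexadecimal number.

Add column by column in base 16, right to left:
  8+B = 3 carry 1
  1+E+1 = 0 carry 1
  A+3+1 = E
  5+D = 2 carry 1
  F+7+1 = 7 carry 1
  3+2+1 = 6

0x672E03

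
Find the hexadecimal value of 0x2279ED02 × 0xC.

0x19DB71C18

Multiply each base-16 digit by 12, carrying:
  2×12 = 24 → write 8 carry 1
  0×12+1 = 1 → write 1
  D×12 = 156 → write C carry 9
  E×12+9 = 177 → write 1 carry 11
  9×12+11 = 119 → write 7 carry 7
  7×12+7 = 91 → write B carry 5
  2×12+5 = 29 → write D carry 1
  2×12+1 = 25 → write 9 carry 1
  remaining carry: 1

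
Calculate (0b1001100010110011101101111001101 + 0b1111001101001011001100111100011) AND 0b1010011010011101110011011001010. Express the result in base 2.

Add column by column in base 2, right to left:
  1+1 = 0 carry 1
  0+1+1 = 0 carry 1
  1+0+1 = 0 carry 1
  1+0+1 = 0 carry 1
  0+0+1 = 1
  0+1 = 1
  1+1 = 0 carry 1
  1+1+1 = 1 carry 1
  1+1+1 = 1 carry 1
  1+0+1 = 0 carry 1
  0+0+1 = 1
  1+1 = 0 carry 1
  1+1+1 = 1 carry 1
  0+0+1 = 1
  1+0 = 1
  1+1 = 0 carry 1
  1+1+1 = 1 carry 1
  0+0+1 = 1
  0+1 = 1
  1+0 = 1
  1+0 = 1
  0+1 = 1
  1+0 = 1
  0+1 = 1
  0+1 = 1
  0+0 = 0
  1+0 = 1
  1+1 = 0 carry 1
  0+1+1 = 0 carry 1
  0+1+1 = 0 carry 1
  1+1+1 = 1 carry 1
  final carry 1
Sum = 0b11000101111111110111010110110000; now AND with 0b1010011010011101110011011001010:
  11000101111111110111010110110000
& 01010011010011101110011011001010
= 01000001010011100110010010000000

0b1000001010011100110010010000000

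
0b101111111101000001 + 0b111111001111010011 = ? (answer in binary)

Add column by column in base 2, right to left:
  1+1 = 0 carry 1
  0+1+1 = 0 carry 1
  0+0+1 = 1
  0+0 = 0
  0+1 = 1
  0+0 = 0
  1+1 = 0 carry 1
  0+1+1 = 0 carry 1
  1+1+1 = 1 carry 1
  1+1+1 = 1 carry 1
  1+0+1 = 0 carry 1
  1+0+1 = 0 carry 1
  1+1+1 = 1 carry 1
  1+1+1 = 1 carry 1
  1+1+1 = 1 carry 1
  1+1+1 = 1 carry 1
  0+1+1 = 0 carry 1
  1+1+1 = 1 carry 1
  final carry 1

0b1101111001100010100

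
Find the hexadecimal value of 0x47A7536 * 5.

0x16644A0E

Multiply each base-16 digit by 5, carrying:
  6×5 = 30 → write E carry 1
  3×5+1 = 16 → write 0 carry 1
  5×5+1 = 26 → write A carry 1
  7×5+1 = 36 → write 4 carry 2
  A×5+2 = 52 → write 4 carry 3
  7×5+3 = 38 → write 6 carry 2
  4×5+2 = 22 → write 6 carry 1
  remaining carry: 1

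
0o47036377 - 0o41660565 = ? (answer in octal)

Subtract column by column in base 8:
  7-5 → 2
  7-6 → 1
  3-5 → 6 (borrow)
  6-0-1 → 5
  3-6 → 5 (borrow)
  0-6-1 → 1 (borrow)
  7-1-1 → 5
  4-4 → 0

0o5155612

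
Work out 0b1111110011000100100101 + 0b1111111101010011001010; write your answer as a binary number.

0b11111110000010111101111

Add column by column in base 2, right to left:
  1+0 = 1
  0+1 = 1
  1+0 = 1
  0+1 = 1
  0+0 = 0
  1+0 = 1
  0+1 = 1
  0+1 = 1
  1+0 = 1
  0+0 = 0
  0+1 = 1
  0+0 = 0
  1+1 = 0 carry 1
  1+0+1 = 0 carry 1
  0+1+1 = 0 carry 1
  0+1+1 = 0 carry 1
  1+1+1 = 1 carry 1
  1+1+1 = 1 carry 1
  1+1+1 = 1 carry 1
  1+1+1 = 1 carry 1
  1+1+1 = 1 carry 1
  1+1+1 = 1 carry 1
  final carry 1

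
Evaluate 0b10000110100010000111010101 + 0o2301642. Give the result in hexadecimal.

0b10000110100010000111010101 = 0x21A21D5 in hexadecimal.
0o2301642 = 0x983A2 in hexadecimal.
Add column by column in base 16, right to left:
  5+2 = 7
  D+A = 7 carry 1
  1+3+1 = 5
  2+8 = A
  A+9 = 3 carry 1
  1+0+1 = 2
  2+0 = 2

0x223A577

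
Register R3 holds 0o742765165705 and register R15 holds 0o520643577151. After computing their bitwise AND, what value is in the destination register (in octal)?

AND each oct digit independently (no carries):
  7&5=5, 4&2=0, 2&0=0, 7&6=6, 6&4=4, 5&3=1, 1&5=1, 6&7=6, 5&7=5, 7&1=1, 0&5=0, 5&1=1

0o500641165101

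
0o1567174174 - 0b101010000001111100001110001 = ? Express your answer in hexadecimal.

0x89C000B

0o1567174174 = 0xDDCF87C in hexadecimal.
0b101010000001111100001110001 = 0x540F871 in hexadecimal.
Subtract column by column in base 16:
  C-1 → B
  7-7 → 0
  8-8 → 0
  F-F → 0
  C-0 → C
  D-4 → 9
  D-5 → 8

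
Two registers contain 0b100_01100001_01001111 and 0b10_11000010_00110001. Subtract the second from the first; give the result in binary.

Subtract column by column in base 2:
  1-1 → 0
  1-0 → 1
  1-0 → 1
  1-0 → 1
  0-1 → 1 (borrow)
  0-1-1 → 0 (borrow)
  1-0-1 → 0
  0-0 → 0
  1-0 → 1
  0-1 → 1 (borrow)
  0-0-1 → 1 (borrow)
  0-0-1 → 1 (borrow)
  0-0-1 → 1 (borrow)
  1-0-1 → 0
  1-1 → 0
  0-1 → 1 (borrow)
  0-0-1 → 1 (borrow)
  0-1-1 → 0 (borrow)
  1-0-1 → 0

0b11001111100011110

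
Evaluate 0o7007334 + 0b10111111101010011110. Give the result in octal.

0b10111111101010011110 = 0o2775236 in octal.
Add column by column in base 8, right to left:
  4+6 = 2 carry 1
  3+3+1 = 7
  3+2 = 5
  7+5 = 4 carry 1
  0+7+1 = 0 carry 1
  0+7+1 = 0 carry 1
  7+2+1 = 2 carry 1
  final carry 1

0o12004572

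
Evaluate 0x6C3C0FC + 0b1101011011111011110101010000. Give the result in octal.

0o2414677114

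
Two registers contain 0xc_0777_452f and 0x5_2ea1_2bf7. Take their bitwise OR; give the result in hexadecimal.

0xd2ff76fff

OR each hex digit independently (no carries):
  c|5=d, 0|2=2, 7|e=f, 7|a=f, 7|1=7, 4|2=6, 5|b=f, 2|f=f, f|7=f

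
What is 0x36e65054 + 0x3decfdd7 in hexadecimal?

0x74d34e2b

Add column by column in base 16, right to left:
  4+7 = b
  5+d = 2 carry 1
  0+d+1 = e
  5+f = 4 carry 1
  6+c+1 = 3 carry 1
  e+e+1 = d carry 1
  6+d+1 = 4 carry 1
  3+3+1 = 7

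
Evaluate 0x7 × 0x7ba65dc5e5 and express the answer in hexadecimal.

0x3618c906943

Multiply each base-16 digit by 7, carrying:
  5×7 = 35 → write 3 carry 2
  e×7+2 = 100 → write 4 carry 6
  5×7+6 = 41 → write 9 carry 2
  c×7+2 = 86 → write 6 carry 5
  d×7+5 = 96 → write 0 carry 6
  5×7+6 = 41 → write 9 carry 2
  6×7+2 = 44 → write c carry 2
  a×7+2 = 72 → write 8 carry 4
  b×7+4 = 81 → write 1 carry 5
  7×7+5 = 54 → write 6 carry 3
  remaining carry: 3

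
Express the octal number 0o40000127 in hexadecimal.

0x800057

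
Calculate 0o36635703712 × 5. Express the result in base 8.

0o232025323362

Multiply each base-8 digit by 5, carrying:
  2×5 = 10 → write 2 carry 1
  1×5+1 = 6 → write 6
  7×5 = 35 → write 3 carry 4
  3×5+4 = 19 → write 3 carry 2
  0×5+2 = 2 → write 2
  7×5 = 35 → write 3 carry 4
  5×5+4 = 29 → write 5 carry 3
  3×5+3 = 18 → write 2 carry 2
  6×5+2 = 32 → write 0 carry 4
  6×5+4 = 34 → write 2 carry 4
  3×5+4 = 19 → write 3 carry 2
  remaining carry: 2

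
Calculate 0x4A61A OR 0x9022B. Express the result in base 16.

0xDA63B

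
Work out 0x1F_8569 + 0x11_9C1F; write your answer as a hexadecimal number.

0x312188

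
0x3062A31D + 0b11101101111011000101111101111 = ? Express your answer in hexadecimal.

0x4E202F0C

0b11101101111011000101111101111 = 0x1DBD8BEF in hexadecimal.
Add column by column in base 16, right to left:
  D+F = C carry 1
  1+E+1 = 0 carry 1
  3+B+1 = F
  A+8 = 2 carry 1
  2+D+1 = 0 carry 1
  6+B+1 = 2 carry 1
  0+D+1 = E
  3+1 = 4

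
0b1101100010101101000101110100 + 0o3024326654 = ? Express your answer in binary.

0b100101110111000111111100100000

0o3024326654 = 0b11000010100011010110110101100 in binary.
Add column by column in base 2, right to left:
  0+0 = 0
  0+0 = 0
  1+1 = 0 carry 1
  0+1+1 = 0 carry 1
  1+0+1 = 0 carry 1
  1+1+1 = 1 carry 1
  1+0+1 = 0 carry 1
  0+1+1 = 0 carry 1
  1+1+1 = 1 carry 1
  0+0+1 = 1
  0+1 = 1
  0+1 = 1
  1+0 = 1
  0+1 = 1
  1+0 = 1
  1+1 = 0 carry 1
  0+1+1 = 0 carry 1
  1+0+1 = 0 carry 1
  0+0+1 = 1
  1+0 = 1
  0+1 = 1
  0+0 = 0
  0+1 = 1
  1+0 = 1
  1+0 = 1
  0+0 = 0
  1+0 = 1
  1+1 = 0 carry 1
  0+1+1 = 0 carry 1
  final carry 1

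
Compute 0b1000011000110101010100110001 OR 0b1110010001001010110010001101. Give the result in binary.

OR bit by bit (1 where either bit is 1):
  1000011000110101010100110001
| 1110010001001010110010001101
= 1110011001111111110110111101

0b1110011001111111110110111101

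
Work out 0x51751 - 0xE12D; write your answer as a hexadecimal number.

Subtract column by column in base 16:
  1-D → 4 (borrow)
  5-2-1 → 2
  7-1 → 6
  1-E → 3 (borrow)
  5-0-1 → 4

0x43624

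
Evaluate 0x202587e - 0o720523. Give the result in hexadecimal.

0x1feb72b

0o720523 = 0x3a153 in hexadecimal.
Subtract column by column in base 16:
  e-3 → b
  7-5 → 2
  8-1 → 7
  5-a → b (borrow)
  2-3-1 → e (borrow)
  0-0-1 → f (borrow)
  2-0-1 → 1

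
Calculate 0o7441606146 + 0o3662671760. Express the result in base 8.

0o13324500126

Add column by column in base 8, right to left:
  6+0 = 6
  4+6 = 2 carry 1
  1+7+1 = 1 carry 1
  6+1+1 = 0 carry 1
  0+7+1 = 0 carry 1
  6+6+1 = 5 carry 1
  1+2+1 = 4
  4+6 = 2 carry 1
  4+6+1 = 3 carry 1
  7+3+1 = 3 carry 1
  final carry 1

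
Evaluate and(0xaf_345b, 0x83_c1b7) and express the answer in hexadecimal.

AND each hex digit independently (no carries):
  a&8=8, f&3=3, 3&c=0, 4&1=0, 5&b=1, b&7=3

0x830013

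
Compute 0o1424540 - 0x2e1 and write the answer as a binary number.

0o1424540 = 0b1100010100101100000 in binary.
0x2e1 = 0b1011100001 in binary.
Subtract column by column in base 2:
  0-1 → 1 (borrow)
  0-0-1 → 1 (borrow)
  0-0-1 → 1 (borrow)
  0-0-1 → 1 (borrow)
  0-0-1 → 1 (borrow)
  1-1-1 → 1 (borrow)
  1-1-1 → 1 (borrow)
  0-1-1 → 0 (borrow)
  1-0-1 → 0
  0-1 → 1 (borrow)
  0-0-1 → 1 (borrow)
  1-0-1 → 0
  0-0 → 0
  1-0 → 1
  0-0 → 0
  0-0 → 0
  0-0 → 0
  1-0 → 1
  1-0 → 1

0b1100010011001111111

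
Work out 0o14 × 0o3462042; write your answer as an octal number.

0o53130630

Multiply each base-8 digit by 12, carrying:
  2×12 = 24 → write 0 carry 3
  4×12+3 = 51 → write 3 carry 6
  0×12+6 = 6 → write 6
  2×12 = 24 → write 0 carry 3
  6×12+3 = 75 → write 3 carry 9
  4×12+9 = 57 → write 1 carry 7
  3×12+7 = 43 → write 3 carry 5
  remaining carry: 5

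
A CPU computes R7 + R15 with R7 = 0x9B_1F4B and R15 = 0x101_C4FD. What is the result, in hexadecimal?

0x19CE448

Add column by column in base 16, right to left:
  B+D = 8 carry 1
  4+F+1 = 4 carry 1
  F+4+1 = 4 carry 1
  1+C+1 = E
  B+1 = C
  9+0 = 9
  0+1 = 1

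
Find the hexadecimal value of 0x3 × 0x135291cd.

0x39f7b567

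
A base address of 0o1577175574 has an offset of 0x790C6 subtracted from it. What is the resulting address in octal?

0x790C6 = 0o1710306 in octal.
Subtract column by column in base 8:
  4-6 → 6 (borrow)
  7-0-1 → 6
  5-3 → 2
  5-0 → 5
  7-1 → 6
  1-7 → 2 (borrow)
  7-1-1 → 5
  7-0 → 7
  5-0 → 5
  1-0 → 1

0o1575265266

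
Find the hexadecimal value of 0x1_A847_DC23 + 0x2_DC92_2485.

Add column by column in base 16, right to left:
  3+5 = 8
  2+8 = A
  C+4 = 0 carry 1
  D+2+1 = 0 carry 1
  7+2+1 = A
  4+9 = D
  8+C = 4 carry 1
  A+D+1 = 8 carry 1
  1+2+1 = 4

0x484DA00A8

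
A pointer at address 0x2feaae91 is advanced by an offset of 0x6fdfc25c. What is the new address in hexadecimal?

0x9fca70ed

Add column by column in base 16, right to left:
  1+c = d
  9+5 = e
  e+2 = 0 carry 1
  a+c+1 = 7 carry 1
  a+f+1 = a carry 1
  e+d+1 = c carry 1
  f+f+1 = f carry 1
  2+6+1 = 9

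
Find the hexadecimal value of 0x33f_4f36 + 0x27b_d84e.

0x5bb2784

Add column by column in base 16, right to left:
  6+e = 4 carry 1
  3+4+1 = 8
  f+8 = 7 carry 1
  4+d+1 = 2 carry 1
  f+b+1 = b carry 1
  3+7+1 = b
  3+2 = 5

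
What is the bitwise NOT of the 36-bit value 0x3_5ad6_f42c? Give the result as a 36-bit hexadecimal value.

0xca5290bd3

Each hex digit d becomes f−d:
  3→c, 5→a, a→5, d→2, 6→9, f→0, 4→b, 2→d, c→3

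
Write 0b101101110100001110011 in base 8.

Group the bits in threes: 101 101 110 100 001 110 011 → 5564163.

0o5564163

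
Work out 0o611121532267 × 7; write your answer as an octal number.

0o5300073570401

Multiply each base-8 digit by 7, carrying:
  7×7 = 49 → write 1 carry 6
  6×7+6 = 48 → write 0 carry 6
  2×7+6 = 20 → write 4 carry 2
  2×7+2 = 16 → write 0 carry 2
  3×7+2 = 23 → write 7 carry 2
  5×7+2 = 37 → write 5 carry 4
  1×7+4 = 11 → write 3 carry 1
  2×7+1 = 15 → write 7 carry 1
  1×7+1 = 8 → write 0 carry 1
  1×7+1 = 8 → write 0 carry 1
  1×7+1 = 8 → write 0 carry 1
  6×7+1 = 43 → write 3 carry 5
  remaining carry: 5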